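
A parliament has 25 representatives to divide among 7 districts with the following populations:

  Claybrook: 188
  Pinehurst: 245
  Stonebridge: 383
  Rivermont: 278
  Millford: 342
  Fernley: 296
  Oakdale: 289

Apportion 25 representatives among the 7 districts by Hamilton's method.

Claybrook=2, Pinehurst=3, Stonebridge=5, Rivermont=3, Millford=4, Fernley=4, Oakdale=4

Total 2021; standard divisor 2021/25 ≈ 80.84.
Standard quotas: Claybrook 2.326, Pinehurst 3.031, Stonebridge 4.738, Rivermont 3.439, Millford 4.231, Fernley 3.662, Oakdale 3.575.
Lower quotas: Claybrook 2, Pinehurst 3, Stonebridge 4, Rivermont 3, Millford 4, Fernley 3, Oakdale 3 (sum 22, leaving 3 seats).
Remainders in descending order: Stonebridge 0.738, Fernley 0.662, Oakdale 0.575, Rivermont 0.439, Claybrook 0.326, Millford 0.231, Pinehurst 0.031.
The surplus seats go to Stonebridge, Fernley, Oakdale.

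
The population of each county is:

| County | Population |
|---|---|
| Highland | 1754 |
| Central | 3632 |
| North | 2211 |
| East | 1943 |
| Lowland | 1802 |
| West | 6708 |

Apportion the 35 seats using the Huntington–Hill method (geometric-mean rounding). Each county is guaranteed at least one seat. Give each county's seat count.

With divisor 513: modified quotas Highland 3.419, Central 7.080, North 4.310, East 3.788, Lowland 3.513, West 13.076.
Geometric-mean thresholds: Highland √(3·4)=3.464, Central √(7·8)=7.483, North √(4·5)=4.472, East √(3·4)=3.464, Lowland √(3·4)=3.464, West √(13·14)=13.491.
Each quota rounded against its threshold gives Highland 3, Central 7, North 4, East 4, Lowland 4, West 13 (total 35).

Highland: 3, Central: 7, North: 4, East: 4, Lowland: 4, West: 13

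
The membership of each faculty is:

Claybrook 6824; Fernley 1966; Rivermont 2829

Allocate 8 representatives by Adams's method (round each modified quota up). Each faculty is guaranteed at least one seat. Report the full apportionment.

Claybrook 4, Fernley 2, Rivermont 2

Standard divisor 11619/8 ≈ 1452.375; standard quotas: Claybrook 4.699, Fernley 1.354, Rivermont 1.948.
Rounding up gives 5, 2, 2 = 9 seats, so the divisor must be adjusted.
With modified divisor 1800: modified quotas Claybrook 3.791, Fernley 1.092, Rivermont 1.572.
Rounding up: Claybrook 4, Fernley 2, Rivermont 2 (total 8).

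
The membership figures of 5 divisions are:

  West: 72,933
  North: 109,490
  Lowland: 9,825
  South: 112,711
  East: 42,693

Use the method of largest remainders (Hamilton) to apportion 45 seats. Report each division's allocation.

West: 9, North: 14, Lowland: 1, South: 15, East: 6

Total 347652; standard divisor 347652/45 ≈ 7725.6.
Standard quotas: West 9.4404, North 14.1724, Lowland 1.2717, South 14.5893, East 5.5262.
Lower quotas: West 9, North 14, Lowland 1, South 14, East 5 (sum 43, leaving 2 seats).
Remainders in descending order: South 0.5893, East 0.5262, West 0.4404, Lowland 0.2717, North 0.1724.
Largest remainders: South, East receive the extra seats.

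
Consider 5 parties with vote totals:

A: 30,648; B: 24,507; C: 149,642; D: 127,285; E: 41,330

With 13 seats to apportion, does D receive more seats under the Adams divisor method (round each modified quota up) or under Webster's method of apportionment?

Webster

Adams: A 1, B 1, C 5, D 4, E 2.
Webster: A 1, B 1, C 5, D 5, E 1.
D gets 4 under Adams and 5 under Webster.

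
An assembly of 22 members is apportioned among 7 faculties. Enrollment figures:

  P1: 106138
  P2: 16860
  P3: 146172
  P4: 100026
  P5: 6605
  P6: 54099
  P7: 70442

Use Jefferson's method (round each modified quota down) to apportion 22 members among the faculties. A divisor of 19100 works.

P1 5, P2 0, P3 7, P4 5, P5 0, P6 2, P7 3

With modified divisor 19100: modified quotas P1 5.557, P2 0.883, P3 7.653, P4 5.237, P5 0.346, P6 2.832, P7 3.688.
Rounding down: P1 5, P2 0, P3 7, P4 5, P5 0, P6 2, P7 3 (total 22).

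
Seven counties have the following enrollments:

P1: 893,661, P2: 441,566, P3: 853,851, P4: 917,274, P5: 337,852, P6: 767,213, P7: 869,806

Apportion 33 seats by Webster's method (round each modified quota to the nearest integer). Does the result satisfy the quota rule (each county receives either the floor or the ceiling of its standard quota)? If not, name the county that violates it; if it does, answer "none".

none

Standard quotas: P1 5.804, P2 2.868, P3 5.545, P4 5.957, P5 2.194, P6 4.983, P7 5.649.
Webster allocation: P1 6, P2 3, P3 5, P4 6, P5 2, P6 5, P7 6.
Every allocation lies between the lower and upper quota.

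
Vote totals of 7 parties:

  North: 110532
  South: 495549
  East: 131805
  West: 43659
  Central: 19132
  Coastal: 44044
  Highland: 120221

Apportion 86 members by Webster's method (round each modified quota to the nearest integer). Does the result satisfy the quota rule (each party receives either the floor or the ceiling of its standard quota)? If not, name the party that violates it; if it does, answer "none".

South

Standard quotas: North 9.851, South 44.166, East 11.747, West 3.891, Central 1.705, Coastal 3.925, Highland 10.715.
Webster allocation: North 10, South 43, East 12, West 4, Central 2, Coastal 4, Highland 11.
South has quota 44.166 (lower 44, upper 45) but receives 43 — outside the quota interval.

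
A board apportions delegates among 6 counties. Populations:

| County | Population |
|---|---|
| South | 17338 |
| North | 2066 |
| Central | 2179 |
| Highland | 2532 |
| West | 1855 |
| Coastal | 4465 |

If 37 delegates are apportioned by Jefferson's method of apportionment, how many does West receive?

Standard divisor 30435/37 ≈ 822.568; standard quotas: South 21.078, North 2.512, Central 2.649, Highland 3.078, West 2.255, Coastal 5.428.
Rounding down gives 21, 2, 2, 3, 2, 5 = 35 seats, so the divisor must be adjusted.
With modified divisor 750: modified quotas South 23.117, North 2.755, Central 2.905, Highland 3.376, West 2.473, Coastal 5.953.
Rounding down: South 23, North 2, Central 2, Highland 3, West 2, Coastal 5 (total 37).
West receives 2.

2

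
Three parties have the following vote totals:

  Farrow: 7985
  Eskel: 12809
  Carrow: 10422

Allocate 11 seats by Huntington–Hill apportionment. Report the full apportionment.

Farrow=3, Eskel=4, Carrow=4

With divisor 2936: modified quotas Farrow 2.720, Eskel 4.363, Carrow 3.550.
Geometric-mean thresholds: Farrow √(2·3)=2.449, Eskel √(4·5)=4.472, Carrow √(3·4)=3.464.
Each quota rounded against its threshold gives Farrow 3, Eskel 4, Carrow 4 (total 11).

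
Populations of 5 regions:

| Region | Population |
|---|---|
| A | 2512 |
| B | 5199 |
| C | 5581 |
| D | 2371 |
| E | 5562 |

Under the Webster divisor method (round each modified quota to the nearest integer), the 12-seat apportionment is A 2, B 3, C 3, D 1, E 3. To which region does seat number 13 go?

Priority for the next seat is population ÷ (current seats + 0.5).
Priorities: A 1004.800, B 1485.429, C 1594.571, D 1580.667, E 1589.143.
Highest priority: C.

C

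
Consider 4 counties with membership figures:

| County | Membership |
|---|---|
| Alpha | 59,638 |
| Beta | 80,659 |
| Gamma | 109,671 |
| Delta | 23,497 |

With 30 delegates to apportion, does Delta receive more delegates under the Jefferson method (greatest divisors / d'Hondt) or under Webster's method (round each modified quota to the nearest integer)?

Jefferson: Alpha 7, Beta 9, Gamma 12, Delta 2.
Webster: Alpha 6, Beta 9, Gamma 12, Delta 3.
Delta gets 2 under Jefferson and 3 under Webster.

Webster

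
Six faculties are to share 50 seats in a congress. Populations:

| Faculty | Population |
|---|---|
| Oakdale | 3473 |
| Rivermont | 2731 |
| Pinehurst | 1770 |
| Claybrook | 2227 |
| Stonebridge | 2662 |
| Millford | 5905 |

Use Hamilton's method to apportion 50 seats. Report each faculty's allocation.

Oakdale 9; Rivermont 7; Pinehurst 5; Claybrook 6; Stonebridge 7; Millford 16

Standard divisor: 18768 ÷ 50 ≈ 375.36.
Standard quotas: Oakdale 9.2525, Rivermont 7.2757, Pinehurst 4.7155, Claybrook 5.9330, Stonebridge 7.0919, Millford 15.7316.
Lower quotas: Oakdale 9, Rivermont 7, Pinehurst 4, Claybrook 5, Stonebridge 7, Millford 15 (sum 47, leaving 3 seats).
Remainders in descending order: Claybrook 0.9330, Millford 0.7316, Pinehurst 0.7155, Rivermont 0.2757, Oakdale 0.2525, Stonebridge 0.0919.
The surplus seats go to Claybrook, Millford, Pinehurst.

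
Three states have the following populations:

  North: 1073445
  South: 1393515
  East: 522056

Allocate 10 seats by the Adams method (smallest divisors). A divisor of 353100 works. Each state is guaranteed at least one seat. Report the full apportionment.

With modified divisor 353100: modified quotas North 3.040, South 3.947, East 1.478.
Rounding up: North 4, South 4, East 2 (total 10).

North: 4, South: 4, East: 2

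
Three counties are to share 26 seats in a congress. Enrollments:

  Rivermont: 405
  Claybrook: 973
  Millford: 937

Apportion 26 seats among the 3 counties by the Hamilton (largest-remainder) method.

The standard divisor is 2315/26 ≈ 89.038.
Standard quotas: Rivermont 4.549, Claybrook 10.928, Millford 10.524.
Lower quotas: Rivermont 4, Claybrook 10, Millford 10 (sum 24, leaving 2 seats).
Remainders in descending order: Claybrook 0.928, Rivermont 0.549, Millford 0.524.
The surplus seats go to Claybrook, Rivermont.

Rivermont=5; Claybrook=11; Millford=10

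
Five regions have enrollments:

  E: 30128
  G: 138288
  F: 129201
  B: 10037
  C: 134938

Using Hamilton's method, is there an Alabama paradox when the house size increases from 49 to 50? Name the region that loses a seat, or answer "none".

At 49 seats: E 4, G 15, F 14, B 1, C 15.
At 50 seats: E 3, G 16, F 15, B 1, C 15.
E drops from 4 to 3.

E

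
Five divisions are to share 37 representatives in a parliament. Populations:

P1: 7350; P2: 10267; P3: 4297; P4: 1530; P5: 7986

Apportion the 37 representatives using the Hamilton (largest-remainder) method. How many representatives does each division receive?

P1 9, P2 12, P3 5, P4 2, P5 9

The standard divisor is 31430/37 ≈ 849.459.
Standard quotas: P1 8.6526, P2 12.0865, P3 5.0585, P4 1.8011, P5 9.4013.
Lower quotas: P1 8, P2 12, P3 5, P4 1, P5 9 (sum 35, leaving 2 seats).
Remainders in descending order: P4 0.8011, P1 0.6526, P5 0.4013, P2 0.0865, P3 0.0585.
The surplus seats go to P4, P1.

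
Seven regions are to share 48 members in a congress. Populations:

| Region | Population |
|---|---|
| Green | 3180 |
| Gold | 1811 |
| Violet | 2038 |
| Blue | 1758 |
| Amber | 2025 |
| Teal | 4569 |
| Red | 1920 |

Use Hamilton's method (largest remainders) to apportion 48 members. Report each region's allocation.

Total 17301; standard divisor 17301/48 ≈ 360.438.
Standard quotas: Green 8.823, Gold 5.024, Violet 5.654, Blue 4.877, Amber 5.618, Teal 12.676, Red 5.327.
Lower quotas: Green 8, Gold 5, Violet 5, Blue 4, Amber 5, Teal 12, Red 5 (sum 44, leaving 4 seats).
Remainders in descending order: Blue 0.877, Green 0.823, Teal 0.676, Violet 0.654, Amber 0.618, Red 0.327, Gold 0.024.
The surplus seats go to Blue, Green, Teal, Violet.

Green 9, Gold 5, Violet 6, Blue 5, Amber 5, Teal 13, Red 5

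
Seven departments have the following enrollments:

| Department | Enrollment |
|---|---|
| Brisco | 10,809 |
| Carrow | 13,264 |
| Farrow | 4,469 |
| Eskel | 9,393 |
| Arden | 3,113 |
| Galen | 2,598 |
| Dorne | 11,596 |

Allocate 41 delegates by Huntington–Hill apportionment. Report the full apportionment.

Brisco 8, Carrow 10, Farrow 3, Eskel 7, Arden 2, Galen 2, Dorne 9

With divisor 1328: modified quotas Brisco 8.139, Carrow 9.988, Farrow 3.365, Eskel 7.073, Arden 2.344, Galen 1.956, Dorne 8.732.
Geometric-mean thresholds: Brisco √(8·9)=8.485, Carrow √(9·10)=9.487, Farrow √(3·4)=3.464, Eskel √(7·8)=7.483, Arden √(2·3)=2.449, Galen √(1·2)=1.414, Dorne √(8·9)=8.485.
Each quota rounded against its threshold gives Brisco 8, Carrow 10, Farrow 3, Eskel 7, Arden 2, Galen 2, Dorne 9 (total 41).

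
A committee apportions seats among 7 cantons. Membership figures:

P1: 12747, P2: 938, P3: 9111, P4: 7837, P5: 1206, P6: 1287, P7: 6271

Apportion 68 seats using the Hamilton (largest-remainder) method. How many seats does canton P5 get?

Standard divisor: 39397 ÷ 68 ≈ 579.368.
Standard quotas: P1 22.0016, P2 1.6190, P3 15.7258, P4 13.5268, P5 2.0816, P6 2.2214, P7 10.8239.
Lower quotas: P1 22, P2 1, P3 15, P4 13, P5 2, P6 2, P7 10 (sum 65, leaving 3 seats).
Remainders in descending order: P7 0.8239, P3 0.7258, P2 0.6190, P4 0.5268, P6 0.2214, P5 0.0816, P1 0.0016.
The surplus seats go to P7, P3, P2.
P5 receives 2.

2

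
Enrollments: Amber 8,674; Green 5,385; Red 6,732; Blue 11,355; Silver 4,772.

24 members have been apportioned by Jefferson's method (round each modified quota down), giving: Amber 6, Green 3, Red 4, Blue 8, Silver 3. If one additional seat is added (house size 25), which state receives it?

Red

Priority for the next seat is population ÷ (current seats + 1).
Priorities: Amber 1239.143, Green 1346.250, Red 1346.400, Blue 1261.667, Silver 1193.000.
Highest priority: Red.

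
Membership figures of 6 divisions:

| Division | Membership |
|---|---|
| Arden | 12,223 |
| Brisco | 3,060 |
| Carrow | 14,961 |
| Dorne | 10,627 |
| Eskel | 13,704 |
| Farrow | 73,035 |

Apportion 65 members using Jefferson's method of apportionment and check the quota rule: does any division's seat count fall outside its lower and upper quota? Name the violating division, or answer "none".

Farrow

Standard quotas: Arden 6.226, Brisco 1.559, Carrow 7.621, Dorne 5.413, Eskel 6.980, Farrow 37.201.
Jefferson allocation: Arden 6, Brisco 1, Carrow 7, Dorne 5, Eskel 7, Farrow 39.
Farrow has quota 37.201 (lower 37, upper 38) but receives 39 — outside the quota interval.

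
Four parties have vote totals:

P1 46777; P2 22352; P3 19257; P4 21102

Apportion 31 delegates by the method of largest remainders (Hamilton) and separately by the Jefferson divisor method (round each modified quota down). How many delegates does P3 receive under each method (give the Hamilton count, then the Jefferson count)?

Hamilton: P1 13, P2 6, P3 6, P4 6.
Jefferson: P1 14, P2 6, P3 5, P4 6.
P3 gets 6 under Hamilton and 5 under Jefferson.

6 and 5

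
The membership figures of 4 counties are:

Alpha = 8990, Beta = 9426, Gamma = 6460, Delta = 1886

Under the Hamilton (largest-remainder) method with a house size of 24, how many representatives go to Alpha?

Total 26762; standard divisor 26762/24 ≈ 1115.083.
Standard quotas: Alpha 8.0622, Beta 8.4532, Gamma 5.7933, Delta 1.6914.
Lower quotas: Alpha 8, Beta 8, Gamma 5, Delta 1 (sum 22, leaving 2 seats).
Remainders in descending order: Gamma 0.7933, Delta 0.6914, Beta 0.4532, Alpha 0.0622.
The surplus seats go to Gamma, Delta.
Alpha receives 8.

8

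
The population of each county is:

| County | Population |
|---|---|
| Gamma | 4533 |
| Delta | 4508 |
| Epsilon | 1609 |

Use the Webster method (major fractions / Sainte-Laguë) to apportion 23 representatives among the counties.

Standard divisor 10650/23 ≈ 463.043; standard quotas: Gamma 9.790, Delta 9.736, Epsilon 3.475.
Rounding to the nearest integer gives Gamma 10, Delta 10, Epsilon 3 — total 23, matching the house size, so no adjustment is needed.

Gamma=10; Delta=10; Epsilon=3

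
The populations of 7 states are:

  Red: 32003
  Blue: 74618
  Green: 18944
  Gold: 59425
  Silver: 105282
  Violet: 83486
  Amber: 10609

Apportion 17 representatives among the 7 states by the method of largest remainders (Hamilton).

Red=1, Blue=3, Green=1, Gold=3, Silver=5, Violet=4, Amber=0

Total 384367; standard divisor 384367/17 ≈ 22609.824.
Standard quotas: Red 1.4154, Blue 3.3002, Green 0.8379, Gold 2.6283, Silver 4.6565, Violet 3.6925, Amber 0.4692.
Lower quotas: Red 1, Blue 3, Green 0, Gold 2, Silver 4, Violet 3, Amber 0 (sum 13, leaving 4 seats).
Remainders in descending order: Green 0.8379, Violet 0.6925, Silver 0.6565, Gold 0.6283, Amber 0.4692, Red 0.4154, Blue 0.3002.
The surplus seats go to Green, Violet, Silver, Gold.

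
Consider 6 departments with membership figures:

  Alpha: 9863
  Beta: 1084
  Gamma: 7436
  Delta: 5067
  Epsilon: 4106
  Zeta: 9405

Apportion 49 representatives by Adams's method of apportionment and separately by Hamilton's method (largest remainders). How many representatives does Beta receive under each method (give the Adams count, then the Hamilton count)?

2 and 1

Adams: Alpha 13, Beta 2, Gamma 10, Delta 7, Epsilon 5, Zeta 12.
Hamilton: Alpha 13, Beta 1, Gamma 10, Delta 7, Epsilon 5, Zeta 13.
Beta gets 2 under Adams and 1 under Hamilton.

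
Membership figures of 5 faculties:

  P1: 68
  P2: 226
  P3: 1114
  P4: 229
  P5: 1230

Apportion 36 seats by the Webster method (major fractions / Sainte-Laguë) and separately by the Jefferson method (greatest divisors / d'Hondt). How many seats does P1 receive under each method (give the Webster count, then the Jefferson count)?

Webster: P1 1, P2 3, P3 14, P4 3, P5 15.
Jefferson: P1 0, P2 3, P3 14, P4 3, P5 16.
P1 gets 1 under Webster and 0 under Jefferson.

1 and 0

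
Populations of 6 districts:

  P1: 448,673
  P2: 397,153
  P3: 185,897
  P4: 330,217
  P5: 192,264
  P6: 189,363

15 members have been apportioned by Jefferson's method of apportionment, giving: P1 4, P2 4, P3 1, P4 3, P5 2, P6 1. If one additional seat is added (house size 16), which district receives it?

Priority for the next seat is population ÷ (current seats + 1).
Priorities: P1 89734.600, P2 79430.600, P3 92948.500, P4 82554.250, P5 64088.000, P6 94681.500.
Highest priority: P6.

P6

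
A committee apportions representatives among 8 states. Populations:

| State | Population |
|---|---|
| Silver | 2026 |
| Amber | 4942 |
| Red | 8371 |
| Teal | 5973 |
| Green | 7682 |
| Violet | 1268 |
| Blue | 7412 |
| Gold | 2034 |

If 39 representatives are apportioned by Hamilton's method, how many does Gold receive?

Standard divisor: 39708 ÷ 39 ≈ 1018.154.
Standard quotas: Silver 1.9899, Amber 4.8539, Red 8.2217, Teal 5.8665, Green 7.5450, Violet 1.2454, Blue 7.2798, Gold 1.9977.
Lower quotas: Silver 1, Amber 4, Red 8, Teal 5, Green 7, Violet 1, Blue 7, Gold 1 (sum 34, leaving 5 seats).
Remainders in descending order: Gold 0.9977, Silver 0.9899, Teal 0.8665, Amber 0.8539, Green 0.5450, Blue 0.2798, Violet 0.2454, Red 0.2217.
Largest remainders: Gold, Silver, Teal, Amber, Green receive the extra seats.
Gold receives 2.

2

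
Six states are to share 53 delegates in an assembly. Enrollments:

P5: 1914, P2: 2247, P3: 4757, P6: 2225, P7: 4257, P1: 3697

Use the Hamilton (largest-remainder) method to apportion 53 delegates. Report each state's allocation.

P5 6; P2 6; P3 13; P6 6; P7 12; P1 10

Total 19097; standard divisor 19097/53 ≈ 360.321.
Standard quotas: P5 5.312, P2 6.236, P3 13.202, P6 6.175, P7 11.814, P1 10.260.
Lower quotas: P5 5, P2 6, P3 13, P6 6, P7 11, P1 10 (sum 51, leaving 2 seats).
Remainders in descending order: P7 0.814, P5 0.312, P1 0.260, P2 0.236, P3 0.202, P6 0.175.
The surplus seats go to P7, P5.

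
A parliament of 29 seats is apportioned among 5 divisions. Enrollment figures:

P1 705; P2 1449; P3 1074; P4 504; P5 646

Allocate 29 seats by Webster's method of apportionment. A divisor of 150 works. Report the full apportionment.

With modified divisor 150: modified quotas P1 4.700, P2 9.660, P3 7.160, P4 3.360, P5 4.307.
Rounding to the nearest integer: P1 5, P2 10, P3 7, P4 3, P5 4 (total 29).

P1 5, P2 10, P3 7, P4 3, P5 4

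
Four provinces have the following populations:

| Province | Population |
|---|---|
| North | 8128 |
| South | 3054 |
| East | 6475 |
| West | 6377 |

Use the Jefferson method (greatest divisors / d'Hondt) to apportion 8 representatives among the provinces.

Standard divisor 24034/8 ≈ 3004.25; standard quotas: North 2.706, South 1.017, East 2.155, West 2.123.
Rounding down gives 2, 1, 2, 2 = 7 seats, so the divisor must be adjusted.
With modified divisor 2400: modified quotas North 3.387, South 1.272, East 2.698, West 2.657.
Rounding down: North 3, South 1, East 2, West 2 (total 8).

North 3; South 1; East 2; West 2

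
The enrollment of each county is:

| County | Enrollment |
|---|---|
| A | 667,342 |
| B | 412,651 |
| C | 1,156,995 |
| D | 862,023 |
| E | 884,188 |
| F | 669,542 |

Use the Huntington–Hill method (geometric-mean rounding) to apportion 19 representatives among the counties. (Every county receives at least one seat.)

With divisor 256978: modified quotas A 2.597, B 1.606, C 4.502, D 3.354, E 3.441, F 2.605.
Geometric-mean thresholds: A √(2·3)=2.449, B √(1·2)=1.414, C √(4·5)=4.472, D √(3·4)=3.464, E √(3·4)=3.464, F √(2·3)=2.449.
Each quota rounded against its threshold gives A 3, B 2, C 5, D 3, E 3, F 3 (total 19).

A: 3, B: 2, C: 5, D: 3, E: 3, F: 3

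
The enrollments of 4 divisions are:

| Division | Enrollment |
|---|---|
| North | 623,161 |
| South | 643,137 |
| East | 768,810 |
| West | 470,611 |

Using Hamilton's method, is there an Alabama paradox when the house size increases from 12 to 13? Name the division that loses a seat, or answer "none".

none

At 12 seats: North 3, South 3, East 4, West 2.
At 13 seats: North 3, South 3, East 4, West 3.
No division's allocation decreased.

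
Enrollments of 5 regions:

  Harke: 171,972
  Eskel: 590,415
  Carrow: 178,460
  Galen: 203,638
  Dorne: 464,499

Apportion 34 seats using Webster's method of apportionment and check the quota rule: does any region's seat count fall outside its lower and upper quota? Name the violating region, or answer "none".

none

Standard quotas: Harke 3.634, Eskel 12.476, Carrow 3.771, Galen 4.303, Dorne 9.815.
Webster allocation: Harke 4, Eskel 12, Carrow 4, Galen 4, Dorne 10.
Every allocation lies between the lower and upper quota.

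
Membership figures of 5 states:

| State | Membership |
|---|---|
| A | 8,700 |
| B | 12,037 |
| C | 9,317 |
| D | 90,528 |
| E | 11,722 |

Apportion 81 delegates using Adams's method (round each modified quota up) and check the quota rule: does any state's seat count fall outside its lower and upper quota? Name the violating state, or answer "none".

D

Standard quotas: A 5.326, B 7.369, C 5.704, D 55.424, E 7.177.
Adams allocation: A 6, B 8, C 6, D 54, E 7.
D has quota 55.424 (lower 55, upper 56) but receives 54 — outside the quota interval.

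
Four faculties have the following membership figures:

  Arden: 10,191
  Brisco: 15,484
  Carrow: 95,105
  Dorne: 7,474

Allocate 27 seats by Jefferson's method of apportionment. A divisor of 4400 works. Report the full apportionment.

With modified divisor 4400: modified quotas Arden 2.316, Brisco 3.519, Carrow 21.615, Dorne 1.699.
Rounding down: Arden 2, Brisco 3, Carrow 21, Dorne 1 (total 27).

Arden=2; Brisco=3; Carrow=21; Dorne=1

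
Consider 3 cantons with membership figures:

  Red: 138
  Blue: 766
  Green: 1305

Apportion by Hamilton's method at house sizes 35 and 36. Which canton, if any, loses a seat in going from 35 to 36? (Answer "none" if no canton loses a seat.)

none

At 35 seats: Red 2, Blue 12, Green 21.
At 36 seats: Red 2, Blue 13, Green 21.
No canton's allocation decreased.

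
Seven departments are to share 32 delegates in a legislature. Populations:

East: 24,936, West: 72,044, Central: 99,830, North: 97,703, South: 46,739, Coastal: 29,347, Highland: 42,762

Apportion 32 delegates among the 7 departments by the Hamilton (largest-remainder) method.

East: 2, West: 6, Central: 8, North: 7, South: 4, Coastal: 2, Highland: 3

Total 413361; standard divisor 413361/32 ≈ 12917.531.
Standard quotas: East 1.9304, West 5.5772, Central 7.7283, North 7.5636, South 3.6183, Coastal 2.2719, Highland 3.3104.
Lower quotas: East 1, West 5, Central 7, North 7, South 3, Coastal 2, Highland 3 (sum 28, leaving 4 seats).
Remainders in descending order: East 0.9304, Central 0.7283, South 0.6183, West 0.5772, North 0.5636, Highland 0.3104, Coastal 0.2719.
Largest remainders: East, Central, South, West receive the extra seats.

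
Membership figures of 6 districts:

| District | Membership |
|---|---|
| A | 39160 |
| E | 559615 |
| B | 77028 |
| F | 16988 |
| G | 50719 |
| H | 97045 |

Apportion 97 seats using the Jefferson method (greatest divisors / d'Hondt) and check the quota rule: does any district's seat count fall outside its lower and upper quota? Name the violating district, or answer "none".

Standard quotas: A 4.519, E 64.580, B 8.889, F 1.960, G 5.853, H 11.199.
Jefferson allocation: A 4, E 66, B 9, F 2, G 5, H 11.
E has quota 64.580 (lower 64, upper 65) but receives 66 — outside the quota interval.

E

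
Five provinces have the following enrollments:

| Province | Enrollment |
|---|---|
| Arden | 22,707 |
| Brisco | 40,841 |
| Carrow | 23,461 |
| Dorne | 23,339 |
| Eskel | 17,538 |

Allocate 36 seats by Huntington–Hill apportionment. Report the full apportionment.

With divisor 3578: modified quotas Arden 6.346, Brisco 11.414, Carrow 6.557, Dorne 6.523, Eskel 4.902.
Geometric-mean thresholds: Arden √(6·7)=6.481, Brisco √(11·12)=11.489, Carrow √(6·7)=6.481, Dorne √(6·7)=6.481, Eskel √(4·5)=4.472.
Each quota rounded against its threshold gives Arden 6, Brisco 11, Carrow 7, Dorne 7, Eskel 5 (total 36).

Arden 6, Brisco 11, Carrow 7, Dorne 7, Eskel 5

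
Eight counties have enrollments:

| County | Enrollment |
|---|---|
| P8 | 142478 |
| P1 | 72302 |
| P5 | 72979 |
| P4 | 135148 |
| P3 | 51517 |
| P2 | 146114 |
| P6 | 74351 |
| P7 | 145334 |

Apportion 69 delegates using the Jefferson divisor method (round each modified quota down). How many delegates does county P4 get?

Standard divisor 840223/69 ≈ 12177.145; standard quotas: P8 11.700, P1 5.938, P5 5.993, P4 11.098, P3 4.231, P2 11.999, P6 6.106, P7 11.935.
Rounding down gives 11, 5, 5, 11, 4, 11, 6, 11 = 64 seats, so the divisor must be adjusted.
With modified divisor 11600: modified quotas P8 12.283, P1 6.233, P5 6.291, P4 11.651, P3 4.441, P2 12.596, P6 6.410, P7 12.529.
Rounding down: P8 12, P1 6, P5 6, P4 11, P3 4, P2 12, P6 6, P7 12 (total 69).
P4 receives 11.

11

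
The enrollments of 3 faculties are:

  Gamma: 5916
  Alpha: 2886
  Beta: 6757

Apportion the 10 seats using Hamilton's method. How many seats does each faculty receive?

Standard divisor: 15559 ÷ 10 ≈ 1555.9.
Standard quotas: Gamma 3.8023, Alpha 1.8549, Beta 4.3428.
Lower quotas: Gamma 3, Alpha 1, Beta 4 (sum 8, leaving 2 seats).
Remainders in descending order: Alpha 0.8549, Gamma 0.8023, Beta 0.3428.
The surplus seats go to Alpha, Gamma.

Gamma=4, Alpha=2, Beta=4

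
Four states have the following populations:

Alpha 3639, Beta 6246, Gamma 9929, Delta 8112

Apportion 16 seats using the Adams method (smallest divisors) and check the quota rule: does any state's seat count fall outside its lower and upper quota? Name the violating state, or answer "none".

none

Standard quotas: Alpha 2.085, Beta 3.579, Gamma 5.689, Delta 4.648.
Adams allocation: Alpha 2, Beta 4, Gamma 5, Delta 5.
Every allocation lies between the lower and upper quota.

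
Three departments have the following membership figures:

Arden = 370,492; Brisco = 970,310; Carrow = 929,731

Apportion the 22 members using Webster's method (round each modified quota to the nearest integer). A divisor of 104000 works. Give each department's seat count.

Arden=4, Brisco=9, Carrow=9

With modified divisor 104000: modified quotas Arden 3.562, Brisco 9.330, Carrow 8.940.
Rounding to the nearest integer: Arden 4, Brisco 9, Carrow 9 (total 22).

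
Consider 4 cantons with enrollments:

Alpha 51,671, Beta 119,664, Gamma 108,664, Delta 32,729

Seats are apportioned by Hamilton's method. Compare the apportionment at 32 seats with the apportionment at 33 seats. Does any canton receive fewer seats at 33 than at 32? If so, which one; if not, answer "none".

At 32 seats: Alpha 5, Beta 12, Gamma 11, Delta 4.
At 33 seats: Alpha 5, Beta 13, Gamma 12, Delta 3.
Delta drops from 4 to 3.

Delta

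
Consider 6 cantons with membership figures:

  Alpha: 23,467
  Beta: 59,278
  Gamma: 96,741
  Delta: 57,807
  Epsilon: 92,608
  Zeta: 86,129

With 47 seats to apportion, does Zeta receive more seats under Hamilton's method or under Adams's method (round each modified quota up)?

Hamilton: Alpha 3, Beta 7, Gamma 11, Delta 6, Epsilon 10, Zeta 10.
Adams: Alpha 3, Beta 7, Gamma 11, Delta 7, Epsilon 10, Zeta 9.
Zeta gets 10 under Hamilton and 9 under Adams.

Hamilton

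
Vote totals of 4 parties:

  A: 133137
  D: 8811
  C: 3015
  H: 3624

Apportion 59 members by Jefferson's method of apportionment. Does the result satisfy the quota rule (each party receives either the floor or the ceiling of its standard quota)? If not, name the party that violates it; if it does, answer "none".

Standard quotas: A 52.865, D 3.499, C 1.197, H 1.439.
Jefferson allocation: A 54, D 3, C 1, H 1.
A has quota 52.865 (lower 52, upper 53) but receives 54 — outside the quota interval.

A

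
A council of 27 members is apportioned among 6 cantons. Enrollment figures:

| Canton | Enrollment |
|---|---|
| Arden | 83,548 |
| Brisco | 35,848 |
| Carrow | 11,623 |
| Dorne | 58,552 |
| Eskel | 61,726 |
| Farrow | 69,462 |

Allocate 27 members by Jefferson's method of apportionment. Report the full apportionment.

Arden 7; Brisco 3; Carrow 1; Dorne 5; Eskel 5; Farrow 6

Standard divisor 320759/27 ≈ 11879.963; standard quotas: Arden 7.033, Brisco 3.018, Carrow 0.978, Dorne 4.929, Eskel 5.196, Farrow 5.847.
Rounding down gives 7, 3, 0, 4, 5, 5 = 24 seats, so the divisor must be adjusted.
With modified divisor 11000: modified quotas Arden 7.595, Brisco 3.259, Carrow 1.057, Dorne 5.323, Eskel 5.611, Farrow 6.315.
Rounding down: Arden 7, Brisco 3, Carrow 1, Dorne 5, Eskel 5, Farrow 6 (total 27).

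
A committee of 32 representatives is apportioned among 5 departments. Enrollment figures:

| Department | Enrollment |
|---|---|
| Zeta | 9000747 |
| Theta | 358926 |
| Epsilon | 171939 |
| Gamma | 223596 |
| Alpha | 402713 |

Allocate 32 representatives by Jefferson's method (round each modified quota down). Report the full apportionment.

Standard divisor 10157921/32 ≈ 317435.031; standard quotas: Zeta 28.355, Theta 1.131, Epsilon 0.542, Gamma 0.704, Alpha 1.269.
Rounding down gives 28, 1, 0, 0, 1 = 30 seats, so the divisor must be adjusted.
With modified divisor 295200: modified quotas Zeta 30.490, Theta 1.216, Epsilon 0.582, Gamma 0.757, Alpha 1.364.
Rounding down: Zeta 30, Theta 1, Epsilon 0, Gamma 0, Alpha 1 (total 32).

Zeta 30, Theta 1, Epsilon 0, Gamma 0, Alpha 1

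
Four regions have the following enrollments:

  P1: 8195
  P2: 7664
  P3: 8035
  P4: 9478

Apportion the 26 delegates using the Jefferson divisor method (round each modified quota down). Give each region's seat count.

P1 6; P2 6; P3 6; P4 8

Standard divisor 33372/26 ≈ 1283.538; standard quotas: P1 6.385, P2 5.971, P3 6.260, P4 7.384.
Rounding down gives 6, 5, 6, 7 = 24 seats, so the divisor must be adjusted.
With modified divisor 1180: modified quotas P1 6.945, P2 6.495, P3 6.809, P4 8.032.
Rounding down: P1 6, P2 6, P3 6, P4 8 (total 26).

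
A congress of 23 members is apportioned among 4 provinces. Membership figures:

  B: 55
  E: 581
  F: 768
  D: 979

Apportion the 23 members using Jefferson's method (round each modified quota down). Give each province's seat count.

B=0; E=6; F=7; D=10

Standard divisor 2383/23 ≈ 103.609; standard quotas: B 0.531, E 5.608, F 7.413, D 9.449.
Rounding down gives 0, 5, 7, 9 = 21 seats, so the divisor must be adjusted.
With modified divisor 96.4: modified quotas B 0.571, E 6.027, F 7.967, D 10.156.
Rounding down: B 0, E 6, F 7, D 10 (total 23).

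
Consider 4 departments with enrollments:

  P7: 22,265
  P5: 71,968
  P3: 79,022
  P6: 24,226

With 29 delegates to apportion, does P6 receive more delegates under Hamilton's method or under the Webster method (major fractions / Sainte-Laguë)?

Webster

Hamilton: P7 3, P5 11, P3 12, P6 3.
Webster: P7 3, P5 10, P3 12, P6 4.
P6 gets 3 under Hamilton and 4 under Webster.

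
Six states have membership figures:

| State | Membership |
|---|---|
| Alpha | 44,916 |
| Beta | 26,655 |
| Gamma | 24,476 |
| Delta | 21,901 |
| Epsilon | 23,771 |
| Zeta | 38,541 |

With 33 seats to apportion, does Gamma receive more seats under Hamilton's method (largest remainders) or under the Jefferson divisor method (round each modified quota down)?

Hamilton

Hamilton: Alpha 8, Beta 5, Gamma 5, Delta 4, Epsilon 4, Zeta 7.
Jefferson: Alpha 9, Beta 5, Gamma 4, Delta 4, Epsilon 4, Zeta 7.
Gamma gets 5 under Hamilton and 4 under Jefferson.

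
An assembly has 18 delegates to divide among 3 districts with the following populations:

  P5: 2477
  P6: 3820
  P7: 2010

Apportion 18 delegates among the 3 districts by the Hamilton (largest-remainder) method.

P5=6, P6=8, P7=4

Standard divisor: 8307 ÷ 18 ≈ 461.5.
Standard quotas: P5 5.367, P6 8.277, P7 4.355.
Lower quotas: P5 5, P6 8, P7 4 (sum 17, leaving 1 seat).
Remainders in descending order: P5 0.367, P7 0.355, P6 0.277.
Largest remainder: P5 receives the extra seat.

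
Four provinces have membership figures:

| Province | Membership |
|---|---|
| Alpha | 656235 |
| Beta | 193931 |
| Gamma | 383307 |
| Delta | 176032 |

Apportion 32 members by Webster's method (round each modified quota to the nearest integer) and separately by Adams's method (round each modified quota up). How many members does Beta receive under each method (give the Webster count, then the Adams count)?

4 and 5

Webster: Alpha 15, Beta 4, Gamma 9, Delta 4.
Adams: Alpha 14, Beta 5, Gamma 9, Delta 4.
Beta gets 4 under Webster and 5 under Adams.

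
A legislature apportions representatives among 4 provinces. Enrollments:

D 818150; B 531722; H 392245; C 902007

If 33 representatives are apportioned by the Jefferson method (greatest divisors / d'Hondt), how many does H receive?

5

Standard divisor 2644124/33 ≈ 80124.97; standard quotas: D 10.211, B 6.636, H 4.895, C 11.258.
Rounding down gives 10, 6, 4, 11 = 31 seats, so the divisor must be adjusted.
With modified divisor 75600: modified quotas D 10.822, B 7.033, H 5.188, C 11.931.
Rounding down: D 10, B 7, H 5, C 11 (total 33).
H receives 5.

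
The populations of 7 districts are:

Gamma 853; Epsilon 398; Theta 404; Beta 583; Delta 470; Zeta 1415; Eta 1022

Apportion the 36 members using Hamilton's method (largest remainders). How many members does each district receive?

Total 5145; standard divisor 5145/36 ≈ 142.917.
Standard quotas: Gamma 5.969, Epsilon 2.785, Theta 2.827, Beta 4.079, Delta 3.289, Zeta 9.901, Eta 7.151.
Lower quotas: Gamma 5, Epsilon 2, Theta 2, Beta 4, Delta 3, Zeta 9, Eta 7 (sum 32, leaving 4 seats).
Remainders in descending order: Gamma 0.969, Zeta 0.901, Theta 0.827, Epsilon 0.785, Delta 0.289, Eta 0.151, Beta 0.079.
The surplus seats go to Gamma, Zeta, Theta, Epsilon.

Gamma: 6, Epsilon: 3, Theta: 3, Beta: 4, Delta: 3, Zeta: 10, Eta: 7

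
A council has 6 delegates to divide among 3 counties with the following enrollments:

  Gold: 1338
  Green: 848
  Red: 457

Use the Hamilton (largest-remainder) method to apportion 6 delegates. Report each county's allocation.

Gold 3, Green 2, Red 1

Standard divisor: 2643 ÷ 6 ≈ 440.5.
Standard quotas: Gold 3.037, Green 1.925, Red 1.037.
Lower quotas: Gold 3, Green 1, Red 1 (sum 5, leaving 1 seat).
Remainders in descending order: Green 0.925, Gold 0.037, Red 0.037.
The surplus seat goes to Green.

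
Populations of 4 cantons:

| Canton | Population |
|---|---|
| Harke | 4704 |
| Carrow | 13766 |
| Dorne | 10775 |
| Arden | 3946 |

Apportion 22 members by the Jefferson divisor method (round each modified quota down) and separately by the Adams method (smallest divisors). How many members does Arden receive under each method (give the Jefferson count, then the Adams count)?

Jefferson: Harke 3, Carrow 10, Dorne 7, Arden 2.
Adams: Harke 3, Carrow 9, Dorne 7, Arden 3.
Arden gets 2 under Jefferson and 3 under Adams.

2 and 3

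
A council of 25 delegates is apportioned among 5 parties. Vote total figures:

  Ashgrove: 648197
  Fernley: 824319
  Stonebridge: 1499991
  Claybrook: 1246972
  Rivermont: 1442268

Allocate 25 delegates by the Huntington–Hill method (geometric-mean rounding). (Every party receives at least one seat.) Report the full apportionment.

Ashgrove 3; Fernley 4; Stonebridge 7; Claybrook 5; Rivermont 6

With divisor 229559: modified quotas Ashgrove 2.824, Fernley 3.591, Stonebridge 6.534, Claybrook 5.432, Rivermont 6.283.
Geometric-mean thresholds: Ashgrove √(2·3)=2.449, Fernley √(3·4)=3.464, Stonebridge √(6·7)=6.481, Claybrook √(5·6)=5.477, Rivermont √(6·7)=6.481.
Each quota rounded against its threshold gives Ashgrove 3, Fernley 4, Stonebridge 7, Claybrook 5, Rivermont 6 (total 25).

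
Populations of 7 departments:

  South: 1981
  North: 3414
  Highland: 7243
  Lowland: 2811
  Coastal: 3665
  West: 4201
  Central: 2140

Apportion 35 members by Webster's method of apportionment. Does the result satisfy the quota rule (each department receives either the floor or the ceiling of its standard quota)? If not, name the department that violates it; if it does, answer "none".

Standard quotas: South 2.724, North 4.694, Highland 9.959, Lowland 3.865, Coastal 5.039, West 5.776, Central 2.942.
Webster allocation: South 3, North 4, Highland 10, Lowland 4, Coastal 5, West 6, Central 3.
Every allocation lies between the lower and upper quota.

none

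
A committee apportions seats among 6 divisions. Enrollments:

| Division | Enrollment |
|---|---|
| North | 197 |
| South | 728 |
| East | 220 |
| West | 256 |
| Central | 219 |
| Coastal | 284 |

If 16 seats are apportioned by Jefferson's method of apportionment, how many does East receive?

2

Standard divisor 1904/16 ≈ 119; standard quotas: North 1.655, South 6.118, East 1.849, West 2.151, Central 1.840, Coastal 2.387.
Rounding down gives 1, 6, 1, 2, 1, 2 = 13 seats, so the divisor must be adjusted.
With modified divisor 100: modified quotas North 1.970, South 7.280, East 2.200, West 2.560, Central 2.190, Coastal 2.840.
Rounding down: North 1, South 7, East 2, West 2, Central 2, Coastal 2 (total 16).
East receives 2.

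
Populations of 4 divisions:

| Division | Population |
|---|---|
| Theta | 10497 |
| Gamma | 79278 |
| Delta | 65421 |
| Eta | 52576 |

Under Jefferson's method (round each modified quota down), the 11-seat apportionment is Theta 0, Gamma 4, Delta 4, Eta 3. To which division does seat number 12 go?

Gamma

Priority for the next seat is population ÷ (current seats + 1).
Priorities: Theta 10497.000, Gamma 15855.600, Delta 13084.200, Eta 13144.000.
Highest priority: Gamma.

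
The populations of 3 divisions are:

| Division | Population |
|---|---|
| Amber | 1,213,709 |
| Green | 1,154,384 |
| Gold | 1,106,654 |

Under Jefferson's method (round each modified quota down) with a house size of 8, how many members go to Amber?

Standard divisor 3474747/8 ≈ 434343.375; standard quotas: Amber 2.794, Green 2.658, Gold 2.548.
Rounding down gives 2, 2, 2 = 6 seats, so the divisor must be adjusted.
With modified divisor 376800: modified quotas Amber 3.221, Green 3.064, Gold 2.937.
Rounding down: Amber 3, Green 3, Gold 2 (total 8).
Amber receives 3.

3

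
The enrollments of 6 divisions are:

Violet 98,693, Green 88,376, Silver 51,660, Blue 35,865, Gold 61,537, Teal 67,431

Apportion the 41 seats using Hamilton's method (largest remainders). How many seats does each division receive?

Violet: 10, Green: 9, Silver: 5, Blue: 4, Gold: 6, Teal: 7

Total 403562; standard divisor 403562/41 ≈ 9842.976.
Standard quotas: Violet 10.0267, Green 8.9786, Silver 5.2484, Blue 3.6437, Gold 6.2519, Teal 6.8507.
Lower quotas: Violet 10, Green 8, Silver 5, Blue 3, Gold 6, Teal 6 (sum 38, leaving 3 seats).
Remainders in descending order: Green 0.9786, Teal 0.8507, Blue 0.6437, Gold 0.2519, Silver 0.2484, Violet 0.0267.
The surplus seats go to Green, Teal, Blue.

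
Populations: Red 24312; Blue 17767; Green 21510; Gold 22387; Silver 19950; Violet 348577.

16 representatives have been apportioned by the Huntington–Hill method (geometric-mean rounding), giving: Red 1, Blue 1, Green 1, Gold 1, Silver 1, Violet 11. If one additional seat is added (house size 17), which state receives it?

Priority for the next seat is population ÷ (√(s·(s+1))).
Priorities: Red 17191.180, Blue 12563.166, Green 15209.867, Gold 15830.000, Silver 14106.780, Violet 30339.734.
Highest priority: Violet.

Violet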